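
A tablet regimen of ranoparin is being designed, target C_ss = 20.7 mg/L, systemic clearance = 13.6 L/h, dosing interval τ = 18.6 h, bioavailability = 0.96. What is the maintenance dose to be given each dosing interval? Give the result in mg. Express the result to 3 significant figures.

5450 mg

At steady state, F × (Dose/τ) = Css × CL.
Dose = Css × CL × τ / F = 20.7 × 13.60 × 18.6 / 0.96 = 5454 mg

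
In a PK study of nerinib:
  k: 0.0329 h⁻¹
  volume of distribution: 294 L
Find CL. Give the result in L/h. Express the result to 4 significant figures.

CL = k × Vd = 0.0329 × 294 = 9.673 L/h

9.673 L/h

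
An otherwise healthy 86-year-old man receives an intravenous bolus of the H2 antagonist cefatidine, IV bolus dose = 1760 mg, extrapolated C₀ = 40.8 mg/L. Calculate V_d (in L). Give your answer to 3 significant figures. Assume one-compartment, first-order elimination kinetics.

43.1 L

Vd = Dose / C₀ = 1760 / 40.8 = 43.14 L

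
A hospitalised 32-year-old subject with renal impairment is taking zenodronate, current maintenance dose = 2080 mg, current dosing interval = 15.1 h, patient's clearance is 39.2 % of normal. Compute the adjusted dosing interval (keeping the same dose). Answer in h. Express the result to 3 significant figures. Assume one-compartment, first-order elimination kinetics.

To keep the same average steady-state level, dosing rate must scale with clearance.
CL ratio = 39.2 / 100 = 0.3920
New interval (same dose) = 15.1 / 0.3920 = 38.52 h

38.5 h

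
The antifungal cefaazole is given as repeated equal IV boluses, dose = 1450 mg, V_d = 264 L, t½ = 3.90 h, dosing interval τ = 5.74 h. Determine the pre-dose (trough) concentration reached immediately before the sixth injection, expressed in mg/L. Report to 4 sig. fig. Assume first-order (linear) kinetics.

C₀ per dose = Dose / Vd = 1450 / 264 = 5.492 mg/L
k = ln2 / t½ = 0.693147 / 3.90 = 0.1777 h⁻¹
Fraction remaining after one interval: r = e^(−kτ) = e^(−0.1777 × 5.74) = 0.3606
Before dose 6, 5 doses have been given (aged 1τ, 2τ, 3τ, 4τ, 5τ).
C_trough = C₀ × (r + r² + … + r^5) = C₀ × r(1−r^5)/(1−r)
        = 5.492 × 0.3606 × (1 − 0.006097) / (1 − 0.3606) = 3.078 mg/L

3.078 mg/L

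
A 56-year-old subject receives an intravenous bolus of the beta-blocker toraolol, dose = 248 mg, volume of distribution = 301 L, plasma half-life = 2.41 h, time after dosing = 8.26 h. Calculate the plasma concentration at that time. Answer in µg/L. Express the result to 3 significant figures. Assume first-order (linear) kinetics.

76.6 µg/L

C₀ = Dose / Vd = 248.0 / 301 = 0.8239 mg/L
k = ln2 / t½ = 0.693147 / 2.41 = 0.2876 h⁻¹
C = C₀ · e^(−k·t) = 0.8239 × e^(−0.2876 × 8.26)
  = 0.8239 × 0.09296 = 0.07659 mg/L
Convert: 0.07659 mg/L × 1000 = 76.59 µg/L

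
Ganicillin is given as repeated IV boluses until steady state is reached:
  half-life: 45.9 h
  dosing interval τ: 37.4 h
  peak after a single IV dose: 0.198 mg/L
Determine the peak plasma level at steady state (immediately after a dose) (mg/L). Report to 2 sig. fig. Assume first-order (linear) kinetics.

0.46 mg/L

k = ln2 / t½ = 0.693147 / 45.9 = 0.01510 h⁻¹
e^(−kτ) = e^(−0.01510 × 37.4) = 0.5685
Accumulation ratio R = 1 / (1 − e^(−kτ)) = 1 / (1 − 0.5685) = 2.317
Steady-state peak = C₀ × R = 0.198 × 2.317 = 0.4588 mg/L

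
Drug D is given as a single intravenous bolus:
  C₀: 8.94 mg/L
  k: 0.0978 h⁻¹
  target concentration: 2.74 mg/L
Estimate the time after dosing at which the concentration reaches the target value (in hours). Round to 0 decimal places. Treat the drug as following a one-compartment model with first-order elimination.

12 h

t = ln(C₀ / C) / k = ln(8.940 / 2.74) / 0.09780
  = ln(3.263) / 0.09780 = 1.183 / 0.09780 = 12.10 h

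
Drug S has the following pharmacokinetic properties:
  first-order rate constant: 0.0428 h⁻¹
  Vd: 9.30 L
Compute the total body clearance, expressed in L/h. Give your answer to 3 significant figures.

CL = k × Vd = 0.0428 × 9.30 = 0.3980 L/h

0.398 L/h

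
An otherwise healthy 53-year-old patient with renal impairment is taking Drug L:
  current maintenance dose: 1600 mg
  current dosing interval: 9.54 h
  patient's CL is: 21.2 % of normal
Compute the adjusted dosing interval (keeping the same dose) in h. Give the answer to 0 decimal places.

45 h

To keep the same average steady-state level, dosing rate must scale with clearance.
CL ratio = 21.2 / 100 = 0.2120
New interval (same dose) = 9.54 / 0.2120 = 45.00 h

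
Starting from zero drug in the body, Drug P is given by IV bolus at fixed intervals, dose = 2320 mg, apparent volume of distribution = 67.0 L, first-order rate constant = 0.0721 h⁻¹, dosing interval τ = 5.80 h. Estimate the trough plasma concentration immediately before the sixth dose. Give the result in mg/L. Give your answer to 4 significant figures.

C₀ per dose = Dose / Vd = 2320 / 67.0 = 34.63 mg/L
Fraction remaining after one interval: r = e^(−kτ) = e^(−0.07210 × 5.80) = 0.6582
Before dose 6, 5 doses have been given (aged 1τ, 2τ, 3τ, 4τ, 5τ).
C_trough = C₀ × (r + r² + … + r^5) = C₀ × r(1−r^5)/(1−r)
        = 34.63 × 0.6582 × (1 − 0.1235) / (1 − 0.6582) = 58.45 mg/L

58.45 mg/L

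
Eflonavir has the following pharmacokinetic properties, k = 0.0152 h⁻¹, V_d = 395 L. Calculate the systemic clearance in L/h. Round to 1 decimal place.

CL = k × Vd = 0.0152 × 395 = 6.004 L/h

6.0 L/h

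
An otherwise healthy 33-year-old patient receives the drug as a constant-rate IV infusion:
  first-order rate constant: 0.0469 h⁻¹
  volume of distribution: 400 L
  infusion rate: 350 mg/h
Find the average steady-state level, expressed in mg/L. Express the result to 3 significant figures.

CL = k × Vd = 0.04690 × 400 = 18.76 L/h
At steady state Css = R₀ / CL = 350 / 18.76 = 18.66 mg/L

18.7 mg/L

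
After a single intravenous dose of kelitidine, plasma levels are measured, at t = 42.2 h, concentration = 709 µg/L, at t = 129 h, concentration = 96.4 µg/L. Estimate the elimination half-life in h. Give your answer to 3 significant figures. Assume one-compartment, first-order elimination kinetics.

30.2 h

k = ln(C₁/C₂) / (t₂ − t₁) = ln(709/96.4) / (129 − 42.2)
  = 1.995 / 86.80 = 0.02298 h⁻¹
t½ = ln2 / k = 0.693147 / 0.02298 = 30.16 h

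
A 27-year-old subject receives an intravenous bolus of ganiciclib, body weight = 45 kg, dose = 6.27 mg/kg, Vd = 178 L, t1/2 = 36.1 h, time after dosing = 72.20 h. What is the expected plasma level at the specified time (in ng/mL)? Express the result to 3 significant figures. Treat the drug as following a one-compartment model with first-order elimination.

396 ng/mL

Total dose = 6.27 × 45 = 282.2 mg
C₀ = Dose / Vd = 282.2 / 178 = 1.585 mg/L
k = ln2 / t½ = 0.693147 / 36.1 = 0.01920 h⁻¹
t / t½ = 72.20 / 36.1 = 2 half-lives
C = C₀ × (1/2)^2 = 1.585 × 0.2500 = 0.3963 mg/L
Convert: 0.3963 mg/L × 1000 = 396.3 ng/mL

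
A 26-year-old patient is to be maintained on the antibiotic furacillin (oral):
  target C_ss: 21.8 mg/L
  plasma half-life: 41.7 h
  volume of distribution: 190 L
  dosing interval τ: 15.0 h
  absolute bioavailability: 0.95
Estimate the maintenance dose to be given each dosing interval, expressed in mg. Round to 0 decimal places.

k = ln2 / t½ = 0.693147 / 41.7 = 0.01662 h⁻¹
CL = k × Vd = 0.01662 × 190 = 3.158 L/h
At steady state, F × (Dose/τ) = Css × CL.
Dose = Css × CL × τ / F = 21.8 × 3.158 × 15.0 / 0.95 = 1087 mg

1087 mg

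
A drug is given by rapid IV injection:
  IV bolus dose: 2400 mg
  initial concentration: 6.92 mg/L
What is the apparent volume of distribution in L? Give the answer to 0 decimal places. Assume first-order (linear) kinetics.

347 L

Vd = Dose / C₀ = 2400 / 6.92 = 346.8 L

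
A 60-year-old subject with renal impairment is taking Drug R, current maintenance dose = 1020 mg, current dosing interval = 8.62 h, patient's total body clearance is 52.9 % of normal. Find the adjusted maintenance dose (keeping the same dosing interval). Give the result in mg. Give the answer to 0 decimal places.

540 mg

To keep the same average steady-state level, dosing rate must scale with clearance.
CL ratio = 52.9 / 100 = 0.5290
New dose (same interval) = 1020 × 0.5290 = 539.6 mg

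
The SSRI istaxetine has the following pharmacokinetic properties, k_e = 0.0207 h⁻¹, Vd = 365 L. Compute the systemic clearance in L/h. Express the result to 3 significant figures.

7.56 L/h

CL = k × Vd = 0.0207 × 365 = 7.556 L/h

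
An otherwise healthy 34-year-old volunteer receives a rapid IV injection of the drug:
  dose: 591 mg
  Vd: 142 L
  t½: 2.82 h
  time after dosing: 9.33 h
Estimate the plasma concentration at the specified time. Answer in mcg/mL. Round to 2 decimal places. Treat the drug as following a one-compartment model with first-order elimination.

0.42 mcg/mL

C₀ = Dose / Vd = 591.0 / 142 = 4.162 mg/L
k = ln2 / t½ = 0.693147 / 2.82 = 0.2458 h⁻¹
C = C₀ · e^(−k·t) = 4.162 × e^(−0.2458 × 9.33)
  = 4.162 × 0.1009 = 0.4199 mg/L
(0.4199 mg/L = 0.4199 mcg/mL)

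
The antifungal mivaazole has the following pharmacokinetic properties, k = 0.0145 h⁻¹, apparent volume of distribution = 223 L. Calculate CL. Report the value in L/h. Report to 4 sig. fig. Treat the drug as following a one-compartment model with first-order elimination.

CL = k × Vd = 0.0145 × 223 = 3.234 L/h

3.234 L/h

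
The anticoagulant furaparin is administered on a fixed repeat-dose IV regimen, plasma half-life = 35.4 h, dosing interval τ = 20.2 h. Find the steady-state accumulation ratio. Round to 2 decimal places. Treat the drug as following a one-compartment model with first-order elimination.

3.06

k = ln2 / t½ = 0.693147 / 35.4 = 0.01958 h⁻¹
e^(−kτ) = e^(−0.01958 × 20.2) = 0.6733
Accumulation ratio R = 1 / (1 − e^(−kτ)) = 1 / (1 − 0.6733) = 3.061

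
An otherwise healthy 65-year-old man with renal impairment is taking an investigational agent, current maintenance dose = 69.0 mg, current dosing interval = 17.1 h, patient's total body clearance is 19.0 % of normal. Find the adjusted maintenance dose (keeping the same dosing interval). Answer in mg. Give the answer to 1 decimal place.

To keep the same average steady-state level, dosing rate must scale with clearance.
CL ratio = 19.0 / 100 = 0.1900
New dose (same interval) = 69.0 × 0.1900 = 13.11 mg

13.1 mg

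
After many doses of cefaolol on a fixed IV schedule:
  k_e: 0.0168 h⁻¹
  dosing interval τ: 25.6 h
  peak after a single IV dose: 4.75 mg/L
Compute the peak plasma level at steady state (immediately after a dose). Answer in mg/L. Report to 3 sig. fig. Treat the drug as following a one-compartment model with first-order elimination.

13.6 mg/L

e^(−kτ) = e^(−0.01680 × 25.6) = 0.6505
Accumulation ratio R = 1 / (1 − e^(−kτ)) = 1 / (1 − 0.6505) = 2.861
Steady-state peak = C₀ × R = 4.75 × 2.861 = 13.59 mg/L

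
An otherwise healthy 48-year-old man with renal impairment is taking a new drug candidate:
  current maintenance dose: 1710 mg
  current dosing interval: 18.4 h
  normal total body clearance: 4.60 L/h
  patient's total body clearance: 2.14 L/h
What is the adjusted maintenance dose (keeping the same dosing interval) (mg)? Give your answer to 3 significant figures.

796 mg

To keep the same average steady-state level, dosing rate must scale with clearance.
CL ratio = 2.14 / 4.60 = 0.4652
New dose (same interval) = 1710 × 0.4652 = 795.5 mg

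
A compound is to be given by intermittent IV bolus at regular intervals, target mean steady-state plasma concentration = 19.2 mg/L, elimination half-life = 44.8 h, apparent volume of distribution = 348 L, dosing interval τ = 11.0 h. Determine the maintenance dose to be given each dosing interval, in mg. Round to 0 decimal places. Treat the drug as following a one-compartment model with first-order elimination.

k = ln2 / t½ = 0.693147 / 44.8 = 0.01547 h⁻¹
CL = k × Vd = 0.01547 × 348 = 5.384 L/h
At steady state, Dose/τ = Css × CL.
Dose = Css × CL × τ = 19.2 × 5.384 × 11.0 = 1137 mg

1137 mg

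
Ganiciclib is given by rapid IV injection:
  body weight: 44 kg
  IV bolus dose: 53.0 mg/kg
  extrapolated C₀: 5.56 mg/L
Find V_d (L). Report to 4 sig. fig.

Dose = 53.0 × 44 = 2332 mg
Vd = Dose / C₀ = 2332 / 5.56 = 419.4 L

419.4 L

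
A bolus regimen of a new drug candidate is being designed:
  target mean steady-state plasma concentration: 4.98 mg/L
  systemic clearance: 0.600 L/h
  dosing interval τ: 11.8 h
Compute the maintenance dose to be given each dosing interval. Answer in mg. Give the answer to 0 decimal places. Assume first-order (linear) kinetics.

At steady state, Dose/τ = Css × CL.
Dose = Css × CL × τ = 4.98 × 0.6000 × 11.8 = 35.26 mg

35 mg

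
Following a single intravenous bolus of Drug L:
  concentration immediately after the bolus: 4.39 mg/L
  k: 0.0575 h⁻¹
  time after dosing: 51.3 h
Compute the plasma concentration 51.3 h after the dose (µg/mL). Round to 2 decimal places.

C = C₀ · e^(−k·t) = 4.390 × e^(−0.05750 × 51.3)
  = 4.390 × 0.05235 = 0.2298 mg/L
(0.2298 mg/L = 0.2298 µg/mL)

0.23 µg/mL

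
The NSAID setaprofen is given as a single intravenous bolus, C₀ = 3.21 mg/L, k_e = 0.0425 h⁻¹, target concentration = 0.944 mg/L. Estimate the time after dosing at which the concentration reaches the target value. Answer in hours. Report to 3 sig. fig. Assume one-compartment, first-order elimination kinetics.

t = ln(C₀ / C) / k = ln(3.210 / 0.944) / 0.04250
  = ln(3.400) / 0.04250 = 1.224 / 0.04250 = 28.80 h

28.8 h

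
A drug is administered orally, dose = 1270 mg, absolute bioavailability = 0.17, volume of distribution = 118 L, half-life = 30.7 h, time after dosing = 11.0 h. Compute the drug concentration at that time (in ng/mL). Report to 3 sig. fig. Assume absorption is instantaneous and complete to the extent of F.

Amount reaching circulation = F × Dose = 0.17 × 1270 = 215.9 mg
C₀ = F·Dose / Vd = 215.9 / 118 = 1.830 mg/L
k = ln2 / t½ = 0.693147 / 30.7 = 0.02258 h⁻¹
C = C₀ · e^(−k·t) = 1.830 × e^(−0.02258 × 11.0)
  = 1.830 × 0.7801 = 1.428 mg/L
Convert: 1.428 mg/L × 1000 = 1428 ng/mL

1430 ng/mL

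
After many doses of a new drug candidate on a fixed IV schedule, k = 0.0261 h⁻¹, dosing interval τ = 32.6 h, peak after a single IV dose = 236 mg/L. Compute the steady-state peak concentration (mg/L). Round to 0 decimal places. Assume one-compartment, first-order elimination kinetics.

e^(−kτ) = e^(−0.02610 × 32.6) = 0.4270
Accumulation ratio R = 1 / (1 − e^(−kτ)) = 1 / (1 − 0.4270) = 1.745
Steady-state peak = C₀ × R = 236 × 1.745 = 411.8 mg/L

412 mg/L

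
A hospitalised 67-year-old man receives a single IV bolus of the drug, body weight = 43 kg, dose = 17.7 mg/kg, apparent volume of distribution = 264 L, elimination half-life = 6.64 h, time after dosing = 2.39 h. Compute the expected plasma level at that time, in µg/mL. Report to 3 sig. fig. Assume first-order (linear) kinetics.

2.25 µg/mL

Total dose = 17.7 × 43 = 761.1 mg
C₀ = Dose / Vd = 761.1 / 264 = 2.883 mg/L
k = ln2 / t½ = 0.693147 / 6.64 = 0.1044 h⁻¹
C = C₀ · e^(−k·t) = 2.883 × e^(−0.1044 × 2.39)
  = 2.883 × 0.7792 = 2.246 mg/L
(2.246 mg/L = 2.246 µg/mL)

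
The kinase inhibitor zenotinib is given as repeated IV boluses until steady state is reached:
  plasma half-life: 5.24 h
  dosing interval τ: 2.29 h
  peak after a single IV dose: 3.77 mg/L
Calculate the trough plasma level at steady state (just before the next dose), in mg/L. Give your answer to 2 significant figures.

k = ln2 / t½ = 0.693147 / 5.24 = 0.1323 h⁻¹
e^(−kτ) = e^(−0.1323 × 2.29) = 0.7386
Accumulation ratio R = 1 / (1 − e^(−kτ)) = 1 / (1 − 0.7386) = 3.826
Steady-state trough = C₀ × R × e^(−kτ) = 3.77 × 3.826 × 0.7386 = 10.65 mg/L

11 mg/L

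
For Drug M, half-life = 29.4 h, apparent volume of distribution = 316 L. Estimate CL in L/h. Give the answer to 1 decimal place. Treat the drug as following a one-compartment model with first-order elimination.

k = ln2 / t½ = 0.693147 / 29.4 = 0.02358 h⁻¹
CL = k × Vd = 0.02358 × 316 = 7.451 L/h

7.5 L/h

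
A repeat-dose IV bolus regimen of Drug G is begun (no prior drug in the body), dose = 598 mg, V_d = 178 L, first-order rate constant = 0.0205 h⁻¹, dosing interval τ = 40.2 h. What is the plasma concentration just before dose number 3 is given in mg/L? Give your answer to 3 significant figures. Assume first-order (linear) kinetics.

2.12 mg/L

C₀ per dose = Dose / Vd = 598 / 178 = 3.360 mg/L
Fraction remaining after one interval: r = e^(−kτ) = e^(−0.02050 × 40.2) = 0.4386
Before dose 3, 2 doses have been given (aged 1τ, 2τ).
C_trough = C₀ × (r + r²) = 3.360 × (0.4386 + 0.1924) = 2.120 mg/L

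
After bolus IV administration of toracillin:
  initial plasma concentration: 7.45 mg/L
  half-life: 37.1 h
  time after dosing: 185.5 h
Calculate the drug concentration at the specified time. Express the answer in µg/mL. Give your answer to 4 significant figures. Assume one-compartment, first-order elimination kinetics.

0.2328 µg/mL

k = ln2 / t½ = 0.693147 / 37.1 = 0.01868 h⁻¹
t / t½ = 185.5 / 37.1 = 5 half-lives
C = C₀ × (1/2)^5 = 7.450 × 0.03125 = 0.2328 mg/L
(0.2328 mg/L = 0.2328 µg/mL)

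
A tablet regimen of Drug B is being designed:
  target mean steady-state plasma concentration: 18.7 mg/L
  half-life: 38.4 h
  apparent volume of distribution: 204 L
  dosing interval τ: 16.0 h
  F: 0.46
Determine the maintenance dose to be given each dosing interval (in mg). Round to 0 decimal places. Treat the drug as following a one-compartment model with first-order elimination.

2395 mg

k = ln2 / t½ = 0.693147 / 38.4 = 0.01805 h⁻¹
CL = k × Vd = 0.01805 × 204 = 3.682 L/h
At steady state, F × (Dose/τ) = Css × CL.
Dose = Css × CL × τ / F = 18.7 × 3.682 × 16.0 / 0.46 = 2395 mg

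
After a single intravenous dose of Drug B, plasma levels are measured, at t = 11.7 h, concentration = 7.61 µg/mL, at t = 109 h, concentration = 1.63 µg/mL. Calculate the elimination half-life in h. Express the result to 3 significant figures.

k = ln(C₁/C₂) / (t₂ − t₁) = ln(7.61/1.63) / (109 − 11.7)
  = 1.541 / 97.30 = 0.01584 h⁻¹
t½ = ln2 / k = 0.693147 / 0.01584 = 43.76 h

43.8 h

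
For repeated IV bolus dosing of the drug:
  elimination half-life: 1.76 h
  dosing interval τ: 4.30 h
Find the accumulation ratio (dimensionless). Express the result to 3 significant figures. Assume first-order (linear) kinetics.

k = ln2 / t½ = 0.693147 / 1.76 = 0.3938 h⁻¹
e^(−kτ) = e^(−0.3938 × 4.30) = 0.1839
Accumulation ratio R = 1 / (1 − e^(−kτ)) = 1 / (1 − 0.1839) = 1.225

1.23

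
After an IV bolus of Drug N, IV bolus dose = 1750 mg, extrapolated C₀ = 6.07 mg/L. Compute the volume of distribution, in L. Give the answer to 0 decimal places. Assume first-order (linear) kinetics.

288 L

Vd = Dose / C₀ = 1750 / 6.07 = 288.3 L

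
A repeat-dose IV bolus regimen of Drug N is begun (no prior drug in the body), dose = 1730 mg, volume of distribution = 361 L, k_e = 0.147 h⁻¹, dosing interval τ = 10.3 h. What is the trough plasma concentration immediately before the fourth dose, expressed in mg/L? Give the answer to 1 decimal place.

1.3 mg/L

C₀ per dose = Dose / Vd = 1730 / 361 = 4.792 mg/L
Fraction remaining after one interval: r = e^(−kτ) = e^(−0.1470 × 10.3) = 0.2200
Before dose 4, 3 doses have been given (aged 1τ, 2τ, 3τ).
C_trough = C₀ × (r + r² + … + r^3) = C₀ × r(1−r^3)/(1−r)
        = 4.792 × 0.2200 × (1 − 0.01065) / (1 − 0.2200) = 1.337 mg/L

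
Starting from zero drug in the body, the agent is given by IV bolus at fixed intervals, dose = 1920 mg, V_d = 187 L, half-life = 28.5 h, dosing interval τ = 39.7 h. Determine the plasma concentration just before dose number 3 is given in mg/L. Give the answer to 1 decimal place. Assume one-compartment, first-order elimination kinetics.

5.4 mg/L

C₀ per dose = Dose / Vd = 1920 / 187 = 10.27 mg/L
k = ln2 / t½ = 0.693147 / 28.5 = 0.02432 h⁻¹
Fraction remaining after one interval: r = e^(−kτ) = e^(−0.02432 × 39.7) = 0.3808
Before dose 3, 2 doses have been given (aged 1τ, 2τ).
C_trough = C₀ × (r + r²) = 10.27 × (0.3808 + 0.1450) = 5.400 mg/L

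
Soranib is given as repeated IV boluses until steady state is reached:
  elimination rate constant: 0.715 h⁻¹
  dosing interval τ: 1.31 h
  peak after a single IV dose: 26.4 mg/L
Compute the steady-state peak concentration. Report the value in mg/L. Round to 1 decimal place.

43.4 mg/L

e^(−kτ) = e^(−0.7150 × 1.31) = 0.3919
Accumulation ratio R = 1 / (1 − e^(−kτ)) = 1 / (1 − 0.3919) = 1.644
Steady-state peak = C₀ × R = 26.4 × 1.644 = 43.40 mg/L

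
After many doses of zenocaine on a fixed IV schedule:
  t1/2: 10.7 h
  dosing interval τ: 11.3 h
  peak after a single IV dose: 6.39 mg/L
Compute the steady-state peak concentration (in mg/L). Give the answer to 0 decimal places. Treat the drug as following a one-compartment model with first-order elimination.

k = ln2 / t½ = 0.693147 / 10.7 = 0.06478 h⁻¹
e^(−kτ) = e^(−0.06478 × 11.3) = 0.4809
Accumulation ratio R = 1 / (1 − e^(−kτ)) = 1 / (1 − 0.4809) = 1.926
Steady-state peak = C₀ × R = 6.39 × 1.926 = 12.31 mg/L

12 mg/L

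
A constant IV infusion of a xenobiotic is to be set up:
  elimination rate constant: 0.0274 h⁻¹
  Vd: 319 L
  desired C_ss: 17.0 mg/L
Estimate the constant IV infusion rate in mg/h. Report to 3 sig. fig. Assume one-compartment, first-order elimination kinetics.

CL = k × Vd = 0.02740 × 319 = 8.741 L/h
At steady state, infusion rate R₀ = Css × CL = 17.0 × 8.741 = 148.6 mg/h

149 mg/h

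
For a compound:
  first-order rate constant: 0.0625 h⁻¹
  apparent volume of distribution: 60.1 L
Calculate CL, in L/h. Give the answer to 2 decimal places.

CL = k × Vd = 0.0625 × 60.1 = 3.756 L/h

3.76 L/h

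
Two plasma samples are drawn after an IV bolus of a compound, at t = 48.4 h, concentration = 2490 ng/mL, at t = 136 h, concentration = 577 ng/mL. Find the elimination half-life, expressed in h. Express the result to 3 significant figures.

41.5 h

k = ln(C₁/C₂) / (t₂ − t₁) = ln(2490/577) / (136 − 48.4)
  = 1.462 / 87.60 = 0.01669 h⁻¹
t½ = ln2 / k = 0.693147 / 0.01669 = 41.53 h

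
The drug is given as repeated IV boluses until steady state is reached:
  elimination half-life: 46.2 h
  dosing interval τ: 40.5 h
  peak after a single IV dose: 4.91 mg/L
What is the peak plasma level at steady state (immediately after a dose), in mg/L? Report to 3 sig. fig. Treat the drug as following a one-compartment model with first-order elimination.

k = ln2 / t½ = 0.693147 / 46.2 = 0.01500 h⁻¹
e^(−kτ) = e^(−0.01500 × 40.5) = 0.5447
Accumulation ratio R = 1 / (1 − e^(−kτ)) = 1 / (1 − 0.5447) = 2.196
Steady-state peak = C₀ × R = 4.91 × 2.196 = 10.78 mg/L

10.8 mg/L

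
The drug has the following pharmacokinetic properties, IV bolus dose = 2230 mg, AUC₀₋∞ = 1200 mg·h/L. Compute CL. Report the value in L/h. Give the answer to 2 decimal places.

CL = Dose / AUC = 2230 / 1200 = 1.858 L/h

1.86 L/h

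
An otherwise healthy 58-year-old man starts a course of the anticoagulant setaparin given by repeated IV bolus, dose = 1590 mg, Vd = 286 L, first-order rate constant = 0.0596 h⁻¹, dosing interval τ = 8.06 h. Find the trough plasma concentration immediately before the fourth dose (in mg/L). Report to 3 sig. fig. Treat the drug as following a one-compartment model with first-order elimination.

C₀ per dose = Dose / Vd = 1590 / 286 = 5.559 mg/L
Fraction remaining after one interval: r = e^(−kτ) = e^(−0.05960 × 8.06) = 0.6186
Before dose 4, 3 doses have been given (aged 1τ, 2τ, 3τ).
C_trough = C₀ × (r + r² + … + r^3) = C₀ × r(1−r^3)/(1−r)
        = 5.559 × 0.6186 × (1 − 0.2367) / (1 − 0.6186) = 6.882 mg/L

6.88 mg/L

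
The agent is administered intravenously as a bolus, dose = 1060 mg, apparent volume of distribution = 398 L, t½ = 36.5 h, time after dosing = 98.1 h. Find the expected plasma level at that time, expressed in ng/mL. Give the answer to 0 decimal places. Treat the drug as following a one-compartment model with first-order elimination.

C₀ = Dose / Vd = 1060 / 398 = 2.663 mg/L
k = ln2 / t½ = 0.693147 / 36.5 = 0.01899 h⁻¹
C = C₀ · e^(−k·t) = 2.663 × e^(−0.01899 × 98.1)
  = 2.663 × 0.1552 = 0.4133 mg/L
Convert: 0.4133 mg/L × 1000 = 413.3 ng/mL

413 ng/mL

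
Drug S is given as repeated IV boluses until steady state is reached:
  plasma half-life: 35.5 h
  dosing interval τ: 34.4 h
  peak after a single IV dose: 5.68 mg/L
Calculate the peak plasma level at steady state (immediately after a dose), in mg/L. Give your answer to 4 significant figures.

k = ln2 / t½ = 0.693147 / 35.5 = 0.01953 h⁻¹
e^(−kτ) = e^(−0.01953 × 34.4) = 0.5108
Accumulation ratio R = 1 / (1 − e^(−kτ)) = 1 / (1 − 0.5108) = 2.044
Steady-state peak = C₀ × R = 5.68 × 2.044 = 11.61 mg/L

11.61 mg/L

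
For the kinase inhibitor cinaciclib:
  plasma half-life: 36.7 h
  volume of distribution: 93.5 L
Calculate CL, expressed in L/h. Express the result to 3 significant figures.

k = ln2 / t½ = 0.693147 / 36.7 = 0.01889 h⁻¹
CL = k × Vd = 0.01889 × 93.5 = 1.766 L/h

1.77 L/h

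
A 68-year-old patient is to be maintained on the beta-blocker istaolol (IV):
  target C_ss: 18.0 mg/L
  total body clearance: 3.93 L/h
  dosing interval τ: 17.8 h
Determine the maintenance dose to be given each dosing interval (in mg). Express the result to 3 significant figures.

At steady state, Dose/τ = Css × CL.
Dose = Css × CL × τ = 18.0 × 3.930 × 17.8 = 1259 mg

1260 mg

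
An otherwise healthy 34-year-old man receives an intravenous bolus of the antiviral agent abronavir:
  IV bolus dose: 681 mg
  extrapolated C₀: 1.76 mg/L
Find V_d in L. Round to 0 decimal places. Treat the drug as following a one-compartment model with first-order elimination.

387 L

Vd = Dose / C₀ = 681.0 / 1.76 = 386.9 L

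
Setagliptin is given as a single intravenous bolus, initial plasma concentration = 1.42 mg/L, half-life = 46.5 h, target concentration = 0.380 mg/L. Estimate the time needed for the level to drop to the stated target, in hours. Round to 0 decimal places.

88 h

k = ln2 / t½ = 0.693147 / 46.5 = 0.01491 h⁻¹
t = ln(C₀ / C) / k = ln(1.420 / 0.380) / 0.01491
  = ln(3.737) / 0.01491 = 1.318 / 0.01491 = 88.40 h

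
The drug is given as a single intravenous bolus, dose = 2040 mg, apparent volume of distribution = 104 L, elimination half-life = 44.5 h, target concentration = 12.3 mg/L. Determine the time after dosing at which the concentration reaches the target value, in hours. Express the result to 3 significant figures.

C₀ = Dose / Vd = 2040 / 104 = 19.62 mg/L
k = ln2 / t½ = 0.693147 / 44.5 = 0.01558 h⁻¹
t = ln(C₀ / C) / k = ln(19.62 / 12.3) / 0.01558
  = ln(1.595) / 0.01558 = 0.4669 / 0.01558 = 29.97 h

30.0 h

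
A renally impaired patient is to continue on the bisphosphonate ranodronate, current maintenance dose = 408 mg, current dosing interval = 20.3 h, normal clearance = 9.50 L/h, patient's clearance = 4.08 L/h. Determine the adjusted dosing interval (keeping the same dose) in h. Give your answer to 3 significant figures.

47.3 h

To keep the same average steady-state level, dosing rate must scale with clearance.
CL ratio = 4.08 / 9.50 = 0.4295
New interval (same dose) = 20.3 / 0.4295 = 47.26 h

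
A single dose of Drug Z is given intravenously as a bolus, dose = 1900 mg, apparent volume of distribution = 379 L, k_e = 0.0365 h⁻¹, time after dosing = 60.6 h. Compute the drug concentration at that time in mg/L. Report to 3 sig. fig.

0.549 mg/L

C₀ = Dose / Vd = 1900 / 379 = 5.013 mg/L
C = C₀ · e^(−k·t) = 5.013 × e^(−0.03650 × 60.6)
  = 5.013 × 0.1095 = 0.5489 mg/L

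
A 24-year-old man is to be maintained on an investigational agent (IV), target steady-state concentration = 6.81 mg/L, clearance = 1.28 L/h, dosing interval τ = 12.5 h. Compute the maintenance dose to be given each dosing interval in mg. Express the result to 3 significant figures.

109 mg

At steady state, Dose/τ = Css × CL.
Dose = Css × CL × τ = 6.81 × 1.280 × 12.5 = 109.0 mg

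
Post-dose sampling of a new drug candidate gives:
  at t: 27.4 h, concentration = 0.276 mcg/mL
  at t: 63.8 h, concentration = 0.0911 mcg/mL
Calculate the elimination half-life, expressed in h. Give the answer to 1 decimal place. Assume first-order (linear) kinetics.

k = ln(C₁/C₂) / (t₂ − t₁) = ln(0.276/0.0911) / (63.8 − 27.4)
  = 1.108 / 36.40 = 0.03044 h⁻¹
t½ = ln2 / k = 0.693147 / 0.03044 = 22.77 h

22.8 h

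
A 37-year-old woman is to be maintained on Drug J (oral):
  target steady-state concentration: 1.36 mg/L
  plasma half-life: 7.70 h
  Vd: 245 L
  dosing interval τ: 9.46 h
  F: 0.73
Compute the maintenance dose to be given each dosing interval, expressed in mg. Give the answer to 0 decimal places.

389 mg

k = ln2 / t½ = 0.693147 / 7.70 = 0.09002 h⁻¹
CL = k × Vd = 0.09002 × 245 = 22.05 L/h
At steady state, F × (Dose/τ) = Css × CL.
Dose = Css × CL × τ / F = 1.36 × 22.05 × 9.46 / 0.73 = 388.6 mg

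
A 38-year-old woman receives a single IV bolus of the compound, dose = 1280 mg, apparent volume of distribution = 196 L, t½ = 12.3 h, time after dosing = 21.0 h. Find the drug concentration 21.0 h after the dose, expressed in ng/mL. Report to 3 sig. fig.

2000 ng/mL

C₀ = Dose / Vd = 1280 / 196 = 6.531 mg/L
k = ln2 / t½ = 0.693147 / 12.3 = 0.05635 h⁻¹
C = C₀ · e^(−k·t) = 6.531 × e^(−0.05635 × 21.0)
  = 6.531 × 0.3063 = 2.000 mg/L
Convert: 2.000 mg/L × 1000 = 2000 ng/mL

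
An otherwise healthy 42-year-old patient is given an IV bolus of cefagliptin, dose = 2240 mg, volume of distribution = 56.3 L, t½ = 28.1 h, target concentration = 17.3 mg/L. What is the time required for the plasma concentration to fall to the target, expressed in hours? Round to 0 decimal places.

34 h

C₀ = Dose / Vd = 2240 / 56.3 = 39.79 mg/L
k = ln2 / t½ = 0.693147 / 28.1 = 0.02467 h⁻¹
t = ln(C₀ / C) / k = ln(39.79 / 17.3) / 0.02467
  = ln(2.300) / 0.02467 = 0.8329 / 0.02467 = 33.76 h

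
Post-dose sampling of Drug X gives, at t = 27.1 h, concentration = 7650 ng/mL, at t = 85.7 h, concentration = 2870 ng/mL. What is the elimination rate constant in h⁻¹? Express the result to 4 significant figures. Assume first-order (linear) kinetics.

0.01673 h⁻¹

k = ln(C₁/C₂) / (t₂ − t₁) = ln(7650/2870) / (85.7 − 27.1)
  = 0.9804 / 58.60 = 0.01673 h⁻¹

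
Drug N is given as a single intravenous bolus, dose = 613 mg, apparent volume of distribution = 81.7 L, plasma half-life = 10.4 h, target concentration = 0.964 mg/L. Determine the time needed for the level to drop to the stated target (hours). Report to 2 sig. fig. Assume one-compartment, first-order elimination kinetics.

C₀ = Dose / Vd = 613.0 / 81.7 = 7.503 mg/L
k = ln2 / t½ = 0.693147 / 10.4 = 0.06665 h⁻¹
t = ln(C₀ / C) / k = ln(7.503 / 0.964) / 0.06665
  = ln(7.783) / 0.06665 = 2.052 / 0.06665 = 30.79 h

31 h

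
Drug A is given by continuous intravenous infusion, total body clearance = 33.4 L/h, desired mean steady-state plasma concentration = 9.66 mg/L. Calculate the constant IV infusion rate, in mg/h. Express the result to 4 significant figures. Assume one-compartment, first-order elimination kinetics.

At steady state, infusion rate R₀ = Css × CL = 9.66 × 33.40 = 322.6 mg/h

322.6 mg/h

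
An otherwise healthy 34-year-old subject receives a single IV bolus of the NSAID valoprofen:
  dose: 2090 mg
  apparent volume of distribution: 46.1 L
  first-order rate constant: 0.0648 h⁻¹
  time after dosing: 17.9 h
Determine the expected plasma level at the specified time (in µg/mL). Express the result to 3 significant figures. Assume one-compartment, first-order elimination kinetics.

C₀ = Dose / Vd = 2090 / 46.1 = 45.34 mg/L
C = C₀ · e^(−k·t) = 45.34 × e^(−0.06480 × 17.9)
  = 45.34 × 0.3135 = 14.21 mg/L
(14.21 mg/L = 14.21 µg/mL)

14.2 µg/mL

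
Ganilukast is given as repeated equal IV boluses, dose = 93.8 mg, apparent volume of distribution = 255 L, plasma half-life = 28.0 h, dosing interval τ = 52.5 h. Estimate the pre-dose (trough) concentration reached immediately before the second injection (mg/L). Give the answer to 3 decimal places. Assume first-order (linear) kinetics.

C₀ per dose = Dose / Vd = 93.8 / 255 = 0.3678 mg/L
k = ln2 / t½ = 0.693147 / 28.0 = 0.02476 h⁻¹
Fraction remaining after one interval: r = e^(−kτ) = e^(−0.02476 × 52.5) = 0.2726
Before dose 2, 1 dose has been given (aged 1τ).
C_trough = C₀ × r = 0.3678 × 0.2726 = 0.1003 mg/L

0.100 mg/L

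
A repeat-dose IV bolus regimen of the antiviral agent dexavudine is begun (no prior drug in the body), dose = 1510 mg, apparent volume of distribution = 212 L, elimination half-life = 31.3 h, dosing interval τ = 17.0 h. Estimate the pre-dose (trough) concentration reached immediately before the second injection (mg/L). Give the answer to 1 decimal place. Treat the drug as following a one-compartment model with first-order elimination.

4.9 mg/L

C₀ per dose = Dose / Vd = 1510 / 212 = 7.123 mg/L
k = ln2 / t½ = 0.693147 / 31.3 = 0.02215 h⁻¹
Fraction remaining after one interval: r = e^(−kτ) = e^(−0.02215 × 17.0) = 0.6862
Before dose 2, 1 dose has been given (aged 1τ).
C_trough = C₀ × r = 7.123 × 0.6862 = 4.888 mg/L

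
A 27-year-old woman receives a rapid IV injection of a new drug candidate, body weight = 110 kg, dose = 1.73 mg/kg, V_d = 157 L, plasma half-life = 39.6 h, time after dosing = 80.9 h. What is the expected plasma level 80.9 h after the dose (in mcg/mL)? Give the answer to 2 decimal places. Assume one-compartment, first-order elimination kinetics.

Total dose = 1.73 × 110 = 190.3 mg
C₀ = Dose / Vd = 190.3 / 157 = 1.212 mg/L
k = ln2 / t½ = 0.693147 / 39.6 = 0.01750 h⁻¹
C = C₀ · e^(−k·t) = 1.212 × e^(−0.01750 × 80.9)
  = 1.212 × 0.2427 = 0.2942 mg/L
(0.2942 mg/L = 0.2942 mcg/mL)

0.29 mcg/mL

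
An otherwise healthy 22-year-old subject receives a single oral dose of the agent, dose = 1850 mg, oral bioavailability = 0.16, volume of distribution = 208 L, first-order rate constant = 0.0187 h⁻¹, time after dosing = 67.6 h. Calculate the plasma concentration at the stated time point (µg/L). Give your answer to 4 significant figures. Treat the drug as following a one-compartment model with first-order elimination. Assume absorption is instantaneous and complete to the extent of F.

402.0 µg/L

Amount reaching circulation = F × Dose = 0.16 × 1850 = 296.0 mg
C₀ = F·Dose / Vd = 296.0 / 208 = 1.423 mg/L
C = C₀ · e^(−k·t) = 1.423 × e^(−0.01870 × 67.6)
  = 1.423 × 0.2825 = 0.4020 mg/L
Convert: 0.4020 mg/L × 1000 = 402.0 µg/L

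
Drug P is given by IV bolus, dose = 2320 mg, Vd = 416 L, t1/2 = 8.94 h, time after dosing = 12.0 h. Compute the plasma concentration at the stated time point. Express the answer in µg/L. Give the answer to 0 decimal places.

C₀ = Dose / Vd = 2320 / 416 = 5.577 mg/L
k = ln2 / t½ = 0.693147 / 8.94 = 0.07753 h⁻¹
C = C₀ · e^(−k·t) = 5.577 × e^(−0.07753 × 12.0)
  = 5.577 × 0.3944 = 2.200 mg/L
Convert: 2.200 mg/L × 1000 = 2200 µg/L

2200 µg/L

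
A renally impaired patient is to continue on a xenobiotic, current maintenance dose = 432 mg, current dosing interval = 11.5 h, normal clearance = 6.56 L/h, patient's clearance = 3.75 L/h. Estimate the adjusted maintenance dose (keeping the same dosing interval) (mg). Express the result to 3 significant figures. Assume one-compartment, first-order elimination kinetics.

247 mg

To keep the same average steady-state level, dosing rate must scale with clearance.
CL ratio = 3.75 / 6.56 = 0.5716
New dose (same interval) = 432 × 0.5716 = 246.9 mg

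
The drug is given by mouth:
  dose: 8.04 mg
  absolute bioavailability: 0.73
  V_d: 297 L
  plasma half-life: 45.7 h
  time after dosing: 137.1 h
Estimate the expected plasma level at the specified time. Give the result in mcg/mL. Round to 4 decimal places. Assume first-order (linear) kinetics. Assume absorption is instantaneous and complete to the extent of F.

Amount reaching circulation = F × Dose = 0.73 × 8.040 = 5.869 mg
C₀ = F·Dose / Vd = 5.869 / 297 = 0.01976 mg/L
k = ln2 / t½ = 0.693147 / 45.7 = 0.01517 h⁻¹
t / t½ = 137.1 / 45.7 = 3 half-lives
C = C₀ × (1/2)^3 = 0.01976 × 0.1250 = 0.002470 mg/L
(0.002470 mg/L = 0.002470 mcg/mL)

0.0025 mcg/mL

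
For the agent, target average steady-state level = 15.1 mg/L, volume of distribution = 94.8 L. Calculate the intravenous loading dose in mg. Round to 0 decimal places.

1431 mg

LD = Css × Vd = 15.1 × 94.8 = 1431 mg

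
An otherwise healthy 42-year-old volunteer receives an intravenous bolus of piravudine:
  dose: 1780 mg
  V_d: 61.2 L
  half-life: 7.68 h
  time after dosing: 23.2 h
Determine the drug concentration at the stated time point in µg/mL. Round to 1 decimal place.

3.6 µg/mL

C₀ = Dose / Vd = 1780 / 61.2 = 29.08 mg/L
k = ln2 / t½ = 0.693147 / 7.68 = 0.09025 h⁻¹
C = C₀ · e^(−k·t) = 29.08 × e^(−0.09025 × 23.2)
  = 29.08 × 0.1232 = 3.583 mg/L
(3.583 mg/L = 3.583 µg/mL)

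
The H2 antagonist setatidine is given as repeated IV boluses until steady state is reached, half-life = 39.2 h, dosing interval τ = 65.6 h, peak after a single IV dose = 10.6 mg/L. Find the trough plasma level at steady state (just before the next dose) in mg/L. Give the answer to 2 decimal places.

k = ln2 / t½ = 0.693147 / 39.2 = 0.01768 h⁻¹
e^(−kτ) = e^(−0.01768 × 65.6) = 0.3135
Accumulation ratio R = 1 / (1 − e^(−kτ)) = 1 / (1 − 0.3135) = 1.457
Steady-state trough = C₀ × R × e^(−kτ) = 10.6 × 1.457 × 0.3135 = 4.842 mg/L

4.84 mg/L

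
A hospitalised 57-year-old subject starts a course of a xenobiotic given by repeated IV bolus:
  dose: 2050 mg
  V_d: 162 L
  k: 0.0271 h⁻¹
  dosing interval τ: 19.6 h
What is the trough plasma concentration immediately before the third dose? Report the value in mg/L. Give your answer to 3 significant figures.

C₀ per dose = Dose / Vd = 2050 / 162 = 12.65 mg/L
Fraction remaining after one interval: r = e^(−kτ) = e^(−0.02710 × 19.6) = 0.5879
Before dose 3, 2 doses have been given (aged 1τ, 2τ).
C_trough = C₀ × (r + r²) = 12.65 × (0.5879 + 0.3456) = 11.81 mg/L

11.8 mg/L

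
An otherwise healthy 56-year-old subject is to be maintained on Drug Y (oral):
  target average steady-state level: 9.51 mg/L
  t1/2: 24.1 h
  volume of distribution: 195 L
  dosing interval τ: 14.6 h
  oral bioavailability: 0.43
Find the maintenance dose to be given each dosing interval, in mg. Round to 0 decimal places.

1811 mg

k = ln2 / t½ = 0.693147 / 24.1 = 0.02876 h⁻¹
CL = k × Vd = 0.02876 × 195 = 5.608 L/h
At steady state, F × (Dose/τ) = Css × CL.
Dose = Css × CL × τ / F = 9.51 × 5.608 × 14.6 / 0.43 = 1811 mg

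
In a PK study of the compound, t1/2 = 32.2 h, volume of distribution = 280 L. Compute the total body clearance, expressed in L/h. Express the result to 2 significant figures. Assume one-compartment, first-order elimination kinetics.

6.0 L/h

k = ln2 / t½ = 0.693147 / 32.2 = 0.02153 h⁻¹
CL = k × Vd = 0.02153 × 280 = 6.028 L/h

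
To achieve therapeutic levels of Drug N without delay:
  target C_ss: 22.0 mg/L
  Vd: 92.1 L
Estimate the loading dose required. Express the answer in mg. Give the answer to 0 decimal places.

2026 mg

LD = Css × Vd = 22.0 × 92.1 = 2026 mg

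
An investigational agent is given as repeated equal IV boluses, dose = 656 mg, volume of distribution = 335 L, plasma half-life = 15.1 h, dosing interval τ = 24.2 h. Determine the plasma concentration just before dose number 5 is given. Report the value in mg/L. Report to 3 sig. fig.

0.950 mg/L

C₀ per dose = Dose / Vd = 656 / 335 = 1.958 mg/L
k = ln2 / t½ = 0.693147 / 15.1 = 0.04590 h⁻¹
Fraction remaining after one interval: r = e^(−kτ) = e^(−0.04590 × 24.2) = 0.3293
Before dose 5, 4 doses have been given (aged 1τ, 2τ, 3τ, 4τ).
C_trough = C₀ × (r + r² + … + r^4) = C₀ × r(1−r^4)/(1−r)
        = 1.958 × 0.3293 × (1 − 0.01176) / (1 − 0.3293) = 0.9500 mg/L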